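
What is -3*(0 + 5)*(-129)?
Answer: 1935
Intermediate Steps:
-3*(0 + 5)*(-129) = -3*5*(-129) = -15*(-129) = 1935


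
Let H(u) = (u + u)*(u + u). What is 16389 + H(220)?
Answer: 209989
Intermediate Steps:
H(u) = 4*u² (H(u) = (2*u)*(2*u) = 4*u²)
16389 + H(220) = 16389 + 4*220² = 16389 + 4*48400 = 16389 + 193600 = 209989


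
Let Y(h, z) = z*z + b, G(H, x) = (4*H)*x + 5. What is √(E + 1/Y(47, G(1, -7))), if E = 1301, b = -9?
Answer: 3*√9771970/260 ≈ 36.069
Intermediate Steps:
G(H, x) = 5 + 4*H*x (G(H, x) = 4*H*x + 5 = 5 + 4*H*x)
Y(h, z) = -9 + z² (Y(h, z) = z*z - 9 = z² - 9 = -9 + z²)
√(E + 1/Y(47, G(1, -7))) = √(1301 + 1/(-9 + (5 + 4*1*(-7))²)) = √(1301 + 1/(-9 + (5 - 28)²)) = √(1301 + 1/(-9 + (-23)²)) = √(1301 + 1/(-9 + 529)) = √(1301 + 1/520) = √(676521/520) = 3*√9771970/260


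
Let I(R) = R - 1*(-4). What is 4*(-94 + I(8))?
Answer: -328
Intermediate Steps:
I(R) = 4 + R (I(R) = R + 4 = 4 + R)
4*(-94 + I(8)) = 4*(-94 + (4 + 8)) = 4*(-94 + 12) = 4*(-82) = -328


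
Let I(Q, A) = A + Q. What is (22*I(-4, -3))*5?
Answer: -770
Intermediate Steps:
(22*I(-4, -3))*5 = (22*(-3 - 4))*5 = (22*(-7))*5 = -154*5 = -770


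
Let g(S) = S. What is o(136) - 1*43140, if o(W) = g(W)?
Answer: -43004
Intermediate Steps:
o(W) = W
o(136) - 1*43140 = 136 - 1*43140 = 136 - 43140 = -43004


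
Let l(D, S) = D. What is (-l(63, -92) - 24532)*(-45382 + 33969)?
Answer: 280702735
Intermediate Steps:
(-l(63, -92) - 24532)*(-45382 + 33969) = (-1*63 - 24532)*(-45382 + 33969) = (-63 - 24532)*(-11413) = -24595*(-11413) = 280702735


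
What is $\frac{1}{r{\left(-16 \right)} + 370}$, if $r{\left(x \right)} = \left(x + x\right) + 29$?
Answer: $\frac{1}{367} \approx 0.0027248$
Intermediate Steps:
$r{\left(x \right)} = 29 + 2 x$ ($r{\left(x \right)} = 2 x + 29 = 29 + 2 x$)
$\frac{1}{r{\left(-16 \right)} + 370} = \frac{1}{\left(29 + 2 \left(-16\right)\right) + 370} = \frac{1}{\left(29 - 32\right) + 370} = \frac{1}{-3 + 370} = \frac{1}{367}$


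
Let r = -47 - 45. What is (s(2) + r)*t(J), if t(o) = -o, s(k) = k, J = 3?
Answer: 270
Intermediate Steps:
r = -92
(s(2) + r)*t(J) = (2 - 92)*(-1*3) = -90*(-3) = 270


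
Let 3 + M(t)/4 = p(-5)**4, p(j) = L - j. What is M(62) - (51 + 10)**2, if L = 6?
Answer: 54831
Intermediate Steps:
p(j) = 6 - j
M(t) = 58552 (M(t) = -12 + 4*(6 - 1*(-5))**4 = -12 + 4*(6 + 5)**4 = -12 + 4*11**4 = -12 + 4*14641 = -12 + 58564 = 58552)
M(62) - (51 + 10)**2 = 58552 - (51 + 10)**2 = 58552 - 1*61**2 = 58552 - 1*3721 = 58552 - 3721 = 54831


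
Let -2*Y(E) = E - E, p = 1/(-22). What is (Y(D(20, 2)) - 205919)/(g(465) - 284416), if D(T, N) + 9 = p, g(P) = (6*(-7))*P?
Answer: 205919/303946 ≈ 0.67749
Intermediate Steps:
g(P) = -42*P
p = -1/22 (p = 1*(-1/22) = -1/22 ≈ -0.045455)
D(T, N) = -199/22 (D(T, N) = -9 - 1/22 = -199/22)
Y(E) = 0 (Y(E) = -(E - E)/2 = -½*0 = 0)
(Y(D(20, 2)) - 205919)/(g(465) - 284416) = (0 - 205919)/(-42*465 - 284416) = -205919/(-19530 - 284416) = -205919/(-303946) = -205919*(-1/303946) = 205919/303946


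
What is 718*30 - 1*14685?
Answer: 6855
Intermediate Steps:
718*30 - 1*14685 = 21540 - 14685 = 6855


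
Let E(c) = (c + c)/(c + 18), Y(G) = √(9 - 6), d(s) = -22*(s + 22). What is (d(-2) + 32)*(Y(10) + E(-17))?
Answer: 13872 - 408*√3 ≈ 13165.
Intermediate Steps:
d(s) = -484 - 22*s (d(s) = -22*(22 + s) = -484 - 22*s)
Y(G) = √3
E(c) = 2*c/(18 + c) (E(c) = (2*c)/(18 + c) = 2*c/(18 + c))
(d(-2) + 32)*(Y(10) + E(-17)) = ((-484 - 22*(-2)) + 32)*(√3 + 2*(-17)/(18 - 17)) = ((-484 + 44) + 32)*(√3 + 2*(-17)/1) = (-440 + 32)*(√3 + 2*(-17)*1) = -408*(√3 - 34) = -408*(-34 + √3) = 13872 - 408*√3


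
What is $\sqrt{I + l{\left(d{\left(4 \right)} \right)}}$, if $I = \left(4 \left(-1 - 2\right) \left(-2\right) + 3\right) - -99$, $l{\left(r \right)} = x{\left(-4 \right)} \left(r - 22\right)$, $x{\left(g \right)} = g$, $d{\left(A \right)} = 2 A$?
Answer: $\sqrt{182} \approx 13.491$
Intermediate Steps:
$l{\left(r \right)} = 88 - 4 r$ ($l{\left(r \right)} = - 4 \left(r - 22\right) = - 4 \left(-22 + r\right) = 88 - 4 r$)
$I = 126$ ($I = \left(4 \left(-3\right) \left(-2\right) + 3\right) + 99 = \left(\left(-12\right) \left(-2\right) + 3\right) + 99 = \left(24 + 3\right) + 99 = 27 + 99 = 126$)
$\sqrt{I + l{\left(d{\left(4 \right)} \right)}} = \sqrt{126 + \left(88 - 4 \cdot 2 \cdot 4\right)} = \sqrt{126 + \left(88 - 32\right)} = \sqrt{126 + 56} = \sqrt{182}$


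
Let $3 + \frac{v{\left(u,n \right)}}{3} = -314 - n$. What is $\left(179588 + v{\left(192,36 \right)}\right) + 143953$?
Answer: $322482$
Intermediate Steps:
$v{\left(u,n \right)} = -951 - 3 n$ ($v{\left(u,n \right)} = -9 + 3 \left(-314 - n\right) = -9 - \left(942 + 3 n\right) = -951 - 3 n$)
$\left(179588 + v{\left(192,36 \right)}\right) + 143953 = \left(179588 - 1059\right) + 143953 = 178529 + 143953 = 322482$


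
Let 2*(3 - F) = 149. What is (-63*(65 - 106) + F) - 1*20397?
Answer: -35771/2 ≈ -17886.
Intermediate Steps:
F = -143/2 (F = 3 - ½*149 = 3 - 149/2 = -143/2 ≈ -71.500)
(-63*(65 - 106) + F) - 1*20397 = (-63*(65 - 106) - 143/2) - 1*20397 = (-63*(-41) - 143/2) - 20397 = (2583 - 143/2) - 20397 = 5023/2 - 20397 = -35771/2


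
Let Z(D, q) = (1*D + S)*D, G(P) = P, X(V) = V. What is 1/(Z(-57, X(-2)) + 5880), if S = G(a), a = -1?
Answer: 1/9186 ≈ 0.00010886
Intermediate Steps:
S = -1
Z(D, q) = D*(-1 + D) (Z(D, q) = (1*D - 1)*D = (D - 1)*D = (-1 + D)*D = D*(-1 + D))
1/(Z(-57, X(-2)) + 5880) = 1/(-57*(-1 - 57) + 5880) = 1/(-57*(-58) + 5880) = 1/(3306 + 5880) = 1/9186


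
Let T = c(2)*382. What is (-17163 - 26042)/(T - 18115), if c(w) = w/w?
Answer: 43205/17733 ≈ 2.4364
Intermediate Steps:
c(w) = 1
T = 382 (T = 1*382 = 382)
(-17163 - 26042)/(T - 18115) = (-17163 - 26042)/(382 - 18115) = -43205/(-17733) = -43205*(-1/17733) = 43205/17733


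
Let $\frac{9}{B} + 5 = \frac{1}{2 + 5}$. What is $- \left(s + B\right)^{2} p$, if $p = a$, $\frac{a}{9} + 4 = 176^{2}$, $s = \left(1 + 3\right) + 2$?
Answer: $- \frac{1385447247}{289} \approx -4.7939 \cdot 10^{6}$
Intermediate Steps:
$s = 6$ ($s = 4 + 2 = 6$)
$B = - \frac{63}{34}$ ($B = \frac{9}{-5 + \frac{1}{2 + 5}} = \frac{9}{-5 + \frac{1}{7}} = \frac{9}{- \frac{34}{7}} = 9 \left(- \frac{7}{34}\right) = - \frac{63}{34} \approx -1.8529$)
$a = 278748$ ($a = -36 + 9 \cdot 176^{2} = -36 + 9 \cdot 30976 = -36 + 278784 = 278748$)
$p = 278748$
$- \left(s + B\right)^{2} p = - \left(6 - \frac{63}{34}\right)^{2} \cdot 278748 = - \left(\frac{141}{34}\right)^{2} \cdot 278748 = \left(-1\right) \frac{19881}{1156} \cdot 278748 = \left(- \frac{19881}{1156}\right) 278748 = - \frac{1385447247}{289}$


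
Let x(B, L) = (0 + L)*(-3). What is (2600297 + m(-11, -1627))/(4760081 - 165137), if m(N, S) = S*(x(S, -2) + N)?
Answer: 163027/287184 ≈ 0.56767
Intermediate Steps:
x(B, L) = -3*L (x(B, L) = L*(-3) = -3*L)
m(N, S) = S*(6 + N) (m(N, S) = S*(-3*(-2) + N) = S*(6 + N))
(2600297 + m(-11, -1627))/(4760081 - 165137) = (2600297 - 1627*(6 - 11))/(4760081 - 165137) = (2600297 - 1627*(-5))/4594944 = (2600297 + 8135)*(1/4594944) = 2608432*(1/4594944) = 163027/287184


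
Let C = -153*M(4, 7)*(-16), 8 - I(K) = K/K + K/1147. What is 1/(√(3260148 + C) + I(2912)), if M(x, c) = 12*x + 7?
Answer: -5869199/4466187462203 + 2631218*√848697/4466187462203 ≈ 0.00054143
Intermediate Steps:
I(K) = 7 - K/1147 (I(K) = 8 - (K/K + K/1147) = 8 - (1 + K*(1/1147)) = 8 - (1 + K/1147) = 8 + (-1 - K/1147) = 7 - K/1147)
M(x, c) = 7 + 12*x
C = 134640 (C = -153*(7 + 12*4)*(-16) = -153*(7 + 48)*(-16) = -153*55*(-16) = -8415*(-16) = 134640)
1/(√(3260148 + C) + I(2912)) = 1/(√(3260148 + 134640) + (7 - 1/1147*2912)) = 1/(√3394788 + (7 - 2912/1147)) = 1/(2*√848697 + 5117/1147) = 1/(5117/1147 + 2*√848697)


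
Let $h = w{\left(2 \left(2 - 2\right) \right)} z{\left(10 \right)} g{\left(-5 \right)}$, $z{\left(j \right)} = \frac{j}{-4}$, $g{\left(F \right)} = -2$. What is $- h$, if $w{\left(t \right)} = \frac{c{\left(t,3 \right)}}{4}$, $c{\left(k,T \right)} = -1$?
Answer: $\frac{5}{4} \approx 1.25$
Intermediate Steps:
$z{\left(j \right)} = - \frac{j}{4}$ ($z{\left(j \right)} = j \left(- \frac{1}{4}\right) = - \frac{j}{4}$)
$w{\left(t \right)} = - \frac{1}{4}$
$h = - \frac{5}{4}$ ($h = - \frac{\left(- \frac{1}{4}\right) 10}{4} \left(-2\right) = \left(- \frac{1}{4}\right) \left(- \frac{5}{2}\right) \left(-2\right) = \frac{5}{8} \left(-2\right) = - \frac{5}{4} \approx -1.25$)
$- h = \left(-1\right) \left(- \frac{5}{4}\right) = \frac{5}{4}$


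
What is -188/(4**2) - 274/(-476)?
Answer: -5319/476 ≈ -11.174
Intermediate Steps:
-188/(4**2) - 274/(-476) = -188/16 - 274*(-1/476) = -188*1/16 + 137/238 = -47/4 + 137/238 = -5319/476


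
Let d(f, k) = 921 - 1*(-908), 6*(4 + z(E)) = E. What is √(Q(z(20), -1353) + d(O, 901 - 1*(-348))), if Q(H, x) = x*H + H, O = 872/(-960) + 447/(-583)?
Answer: √24573/3 ≈ 52.253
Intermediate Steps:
z(E) = -4 + E/6
O = -117187/69960 (O = 872*(-1/960) + 447*(-1/583) = -109/120 - 447/583 = -117187/69960 ≈ -1.6751)
Q(H, x) = H + H*x (Q(H, x) = H*x + H = H + H*x)
d(f, k) = 1829 (d(f, k) = 921 + 908 = 1829)
√(Q(z(20), -1353) + d(O, 901 - 1*(-348))) = √((-4 + (⅙)*20)*(1 - 1353) + 1829) = √((-4 + 10/3)*(-1352) + 1829) = √(-⅔*(-1352) + 1829) = √(2704/3 + 1829) = √(8191/3) = √24573/3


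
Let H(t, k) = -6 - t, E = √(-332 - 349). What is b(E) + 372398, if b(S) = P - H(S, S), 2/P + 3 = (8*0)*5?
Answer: 1117210/3 + I*√681 ≈ 3.724e+5 + 26.096*I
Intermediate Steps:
P = -⅔ (P = 2/(-3 + (8*0)*5) = 2/(-3 + 0*5) = 2/(-3 + 0) = 2/(-3) = 2*(-⅓) = -⅔ ≈ -0.66667)
E = I*√681 (E = √(-681) = I*√681 ≈ 26.096*I)
b(S) = 16/3 + S (b(S) = -⅔ - (-6 - S) = -⅔ + (6 + S) = 16/3 + S)
b(E) + 372398 = (16/3 + I*√681) + 372398 = 1117210/3 + I*√681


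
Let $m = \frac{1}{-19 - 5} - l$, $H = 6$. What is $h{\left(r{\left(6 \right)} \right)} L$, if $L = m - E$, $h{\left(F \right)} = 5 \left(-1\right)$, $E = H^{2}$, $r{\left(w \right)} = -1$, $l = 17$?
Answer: $\frac{6365}{24} \approx 265.21$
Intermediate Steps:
$E = 36$ ($E = 6^{2} = 36$)
$m = - \frac{409}{24}$ ($m = \frac{1}{-19 - 5} - 17 = \frac{1}{-24} - 17 = - \frac{1}{24} - 17 = - \frac{409}{24} \approx -17.042$)
$h{\left(F \right)} = -5$
$L = - \frac{1273}{24}$ ($L = - \frac{409}{24} - 36 = - \frac{1273}{24} \approx -53.042$)
$h{\left(r{\left(6 \right)} \right)} L = \left(-5\right) \left(- \frac{1273}{24}\right) = \frac{6365}{24}$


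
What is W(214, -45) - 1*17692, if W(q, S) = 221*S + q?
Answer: -27423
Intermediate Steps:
W(q, S) = q + 221*S
W(214, -45) - 1*17692 = (214 + 221*(-45)) - 1*17692 = (214 - 9945) - 17692 = -9731 - 17692 = -27423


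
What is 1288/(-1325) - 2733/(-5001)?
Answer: -940021/2208775 ≈ -0.42558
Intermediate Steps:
1288/(-1325) - 2733/(-5001) = 1288*(-1/1325) - 2733*(-1/5001) = -1288/1325 + 911/1667 = -940021/2208775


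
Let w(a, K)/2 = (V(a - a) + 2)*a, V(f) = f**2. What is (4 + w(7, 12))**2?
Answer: 1024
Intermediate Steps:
w(a, K) = 4*a (w(a, K) = 2*(((a - a)**2 + 2)*a) = 2*((0**2 + 2)*a) = 2*((0 + 2)*a) = 2*(2*a) = 4*a)
(4 + w(7, 12))**2 = (4 + 4*7)**2 = (4 + 28)**2 = 32**2 = 1024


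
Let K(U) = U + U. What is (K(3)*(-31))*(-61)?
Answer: 11346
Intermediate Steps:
K(U) = 2*U
(K(3)*(-31))*(-61) = ((2*3)*(-31))*(-61) = (6*(-31))*(-61) = -186*(-61) = 11346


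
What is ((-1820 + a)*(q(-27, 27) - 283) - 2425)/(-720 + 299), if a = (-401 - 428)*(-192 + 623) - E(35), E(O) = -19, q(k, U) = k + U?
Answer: -101622875/421 ≈ -2.4138e+5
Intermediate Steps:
q(k, U) = U + k
a = -357280 (a = (-401 - 428)*(-192 + 623) - 1*(-19) = -829*431 + 19 = -357299 + 19 = -357280)
((-1820 + a)*(q(-27, 27) - 283) - 2425)/(-720 + 299) = ((-1820 - 357280)*((27 - 27) - 283) - 2425)/(-720 + 299) = (-359100*(0 - 283) - 2425)/(-421) = (-359100*(-283) - 2425)*(-1/421) = (101625300 - 2425)*(-1/421) = 101622875*(-1/421) = -101622875/421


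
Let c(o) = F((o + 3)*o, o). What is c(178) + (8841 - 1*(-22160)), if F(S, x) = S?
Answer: 63219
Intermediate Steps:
c(o) = o*(3 + o) (c(o) = (o + 3)*o = (3 + o)*o = o*(3 + o))
c(178) + (8841 - 1*(-22160)) = 178*(3 + 178) + (8841 - 1*(-22160)) = 178*181 + (8841 + 22160) = 32218 + 31001 = 63219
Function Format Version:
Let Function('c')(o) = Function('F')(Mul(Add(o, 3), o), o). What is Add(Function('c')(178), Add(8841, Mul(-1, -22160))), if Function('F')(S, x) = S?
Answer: 63219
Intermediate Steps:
Function('c')(o) = Mul(o, Add(3, o)) (Function('c')(o) = Mul(Add(o, 3), o) = Mul(Add(3, o), o) = Mul(o, Add(3, o)))
Add(Function('c')(178), Add(8841, Mul(-1, -22160))) = Add(Mul(178, Add(3, 178)), Add(8841, Mul(-1, -22160))) = Add(Mul(178, 181), Add(8841, 22160)) = Add(32218, 31001) = 63219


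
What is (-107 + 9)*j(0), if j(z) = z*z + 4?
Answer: -392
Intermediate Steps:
j(z) = 4 + z² (j(z) = z² + 4 = 4 + z²)
(-107 + 9)*j(0) = (-107 + 9)*(4 + 0²) = -98*(4 + 0) = -98*4 = -392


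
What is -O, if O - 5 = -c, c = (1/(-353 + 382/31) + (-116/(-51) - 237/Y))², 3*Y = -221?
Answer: 1231886284598059/49027205775249 ≈ 25.127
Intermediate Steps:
Y = -221/3 (Y = (⅓)*(-221) = -221/3 ≈ -73.667)
c = 1477022313474304/49027205775249 (c = (1/(-353 + 382/31) + (-116/(-51) - 237/(-221/3)))² = (1/(-353 + 382*(1/31)) + (-116*(-1/51) - 237*(-3/221)))² = (1/(-353 + 382/31) + (116/51 + 711/221))² = (1/(-10561/31) + 3641/663)² = (-31/10561 + 3641/663)² = (38432048/7001943)² = 1477022313474304/49027205775249 ≈ 30.127)
O = -1231886284598059/49027205775249 (O = 5 - 1*1477022313474304/49027205775249 = 5 - 1477022313474304/49027205775249 = -1231886284598059/49027205775249 ≈ -25.127)
-O = -1*(-1231886284598059/49027205775249) = 1231886284598059/49027205775249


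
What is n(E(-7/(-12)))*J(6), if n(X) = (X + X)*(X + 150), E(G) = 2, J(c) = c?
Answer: 3648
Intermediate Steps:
n(X) = 2*X*(150 + X) (n(X) = (2*X)*(150 + X) = 2*X*(150 + X))
n(E(-7/(-12)))*J(6) = (2*2*(150 + 2))*6 = (2*2*152)*6 = 608*6 = 3648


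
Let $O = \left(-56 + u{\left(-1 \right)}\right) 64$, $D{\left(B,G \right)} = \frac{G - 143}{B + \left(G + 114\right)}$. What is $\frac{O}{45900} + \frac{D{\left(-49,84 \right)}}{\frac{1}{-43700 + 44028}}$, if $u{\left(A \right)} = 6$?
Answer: $- \frac{8887336}{68391} \approx -129.95$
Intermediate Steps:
$D{\left(B,G \right)} = \frac{-143 + G}{114 + B + G}$ ($D{\left(B,G \right)} = \frac{-143 + G}{B + \left(114 + G\right)} = \frac{-143 + G}{114 + B + G}$)
$O = -3200$ ($O = \left(-56 + 6\right) 64 = \left(-50\right) 64 = -3200$)
$\frac{O}{45900} + \frac{D{\left(-49,84 \right)}}{\frac{1}{-43700 + 44028}} = - \frac{3200}{45900} + \frac{\frac{1}{114 - 49 + 84} \left(-143 + 84\right)}{\frac{1}{-43700 + 44028}} = \left(-3200\right) \frac{1}{45900} + \frac{\frac{1}{149} \left(-59\right)}{\frac{1}{328}} = - \frac{32}{459} + \frac{1}{149} \left(-59\right) \frac{1}{\frac{1}{328}} = - \frac{32}{459} - \frac{19352}{149} = - \frac{8887336}{68391}$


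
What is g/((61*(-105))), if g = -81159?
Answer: 27053/2135 ≈ 12.671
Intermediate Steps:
g/((61*(-105))) = -81159/(61*(-105)) = -81159/(-6405) = -81159*(-1/6405) = 27053/2135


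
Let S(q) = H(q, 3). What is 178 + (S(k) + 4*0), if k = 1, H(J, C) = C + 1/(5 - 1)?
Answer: 725/4 ≈ 181.25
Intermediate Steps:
H(J, C) = ¼ + C (H(J, C) = C + 1/4 = C + ¼ = ¼ + C)
S(q) = 13/4 (S(q) = ¼ + 3 = 13/4)
178 + (S(k) + 4*0) = 178 + (13/4 + 4*0) = 178 + (13/4 + 0) = 178 + 13/4 = 725/4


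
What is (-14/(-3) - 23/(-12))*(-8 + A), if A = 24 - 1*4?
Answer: 79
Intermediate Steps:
A = 20 (A = 24 - 4 = 20)
(-14/(-3) - 23/(-12))*(-8 + A) = (-14/(-3) - 23/(-12))*(-8 + 20) = (-14*(-⅓) - 23*(-1/12))*12 = (14/3 + 23/12)*12 = (79/12)*12 = 79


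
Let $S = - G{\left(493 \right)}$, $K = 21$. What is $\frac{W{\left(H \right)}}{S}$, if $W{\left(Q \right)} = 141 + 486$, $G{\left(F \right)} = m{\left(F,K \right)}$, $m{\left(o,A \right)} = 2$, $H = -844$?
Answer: $- \frac{627}{2} \approx -313.5$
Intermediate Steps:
$G{\left(F \right)} = 2$
$W{\left(Q \right)} = 627$
$S = -2$ ($S = \left(-1\right) 2 = -2$)
$\frac{W{\left(H \right)}}{S} = \frac{627}{-2} = 627 \left(- \frac{1}{2}\right) = - \frac{627}{2}$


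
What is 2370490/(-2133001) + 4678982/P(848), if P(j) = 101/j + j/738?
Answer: 66445666670001602/18008927443 ≈ 3.6896e+6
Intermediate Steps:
P(j) = 101/j + j/738 (P(j) = 101/j + j*(1/738) = 101/j + j/738)
2370490/(-2133001) + 4678982/P(848) = 2370490/(-2133001) + 4678982/(101/848 + (1/738)*848) = 2370490*(-1/2133001) + 4678982/(101*(1/848) + 424/369) = -2370490/2133001 + 4678982/(101/848 + 424/369) = -2370490/2133001 + 4678982/(396821/312912) = -2370490/2133001 + 4678982*(312912/396821) = -2370490/2133001 + 1464109615584/396821 = 66445666670001602/18008927443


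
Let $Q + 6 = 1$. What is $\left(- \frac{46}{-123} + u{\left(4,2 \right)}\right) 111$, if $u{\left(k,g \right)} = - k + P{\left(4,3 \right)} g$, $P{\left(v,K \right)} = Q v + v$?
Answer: $- \frac{162134}{41} \approx -3954.5$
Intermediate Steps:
$Q = -5$ ($Q = -6 + 1 = -5$)
$P{\left(v,K \right)} = - 4 v$ ($P{\left(v,K \right)} = - 5 v + v = - 4 v$)
$u{\left(k,g \right)} = - k - 16 g$ ($u{\left(k,g \right)} = - k + \left(-4\right) 4 g = - k - 16 g$)
$\left(- \frac{46}{-123} + u{\left(4,2 \right)}\right) 111 = \left(- \frac{46}{-123} - 36\right) 111 = \left(\left(-46\right) \left(- \frac{1}{123}\right) - 36\right) 111 = \left(\frac{46}{123} - 36\right) 111 = \left(- \frac{4382}{123}\right) 111 = - \frac{162134}{41}$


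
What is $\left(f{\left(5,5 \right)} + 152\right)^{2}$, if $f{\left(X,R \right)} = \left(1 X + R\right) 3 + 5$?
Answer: $34969$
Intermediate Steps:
$f{\left(X,R \right)} = 5 + 3 R + 3 X$ ($f{\left(X,R \right)} = \left(X + R\right) 3 + 5 = \left(R + X\right) 3 + 5 = \left(3 R + 3 X\right) + 5 = 5 + 3 R + 3 X$)
$\left(f{\left(5,5 \right)} + 152\right)^{2} = \left(\left(5 + 3 \cdot 5 + 3 \cdot 5\right) + 152\right)^{2} = \left(\left(5 + 15 + 15\right) + 152\right)^{2} = \left(35 + 152\right)^{2} = 187^{2} = 34969$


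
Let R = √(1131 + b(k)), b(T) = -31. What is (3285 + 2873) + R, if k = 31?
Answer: 6158 + 10*√11 ≈ 6191.2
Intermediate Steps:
R = 10*√11 (R = √(1131 - 31) = √1100 = 10*√11 ≈ 33.166)
(3285 + 2873) + R = (3285 + 2873) + 10*√11 = 6158 + 10*√11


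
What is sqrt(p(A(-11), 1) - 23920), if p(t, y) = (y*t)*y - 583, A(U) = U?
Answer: I*sqrt(24514) ≈ 156.57*I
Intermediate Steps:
p(t, y) = -583 + t*y**2 (p(t, y) = (t*y)*y - 583 = t*y**2 - 583 = -583 + t*y**2)
sqrt(p(A(-11), 1) - 23920) = sqrt((-583 - 11*1**2) - 23920) = sqrt((-583 - 11*1) - 23920) = sqrt((-583 - 11) - 23920) = sqrt(-594 - 23920) = sqrt(-24514) = I*sqrt(24514)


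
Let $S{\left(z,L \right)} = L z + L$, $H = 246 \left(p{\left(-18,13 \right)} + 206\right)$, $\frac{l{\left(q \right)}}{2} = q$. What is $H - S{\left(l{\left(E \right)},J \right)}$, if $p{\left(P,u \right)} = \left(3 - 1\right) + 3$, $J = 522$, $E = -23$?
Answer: $75396$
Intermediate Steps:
$l{\left(q \right)} = 2 q$
$p{\left(P,u \right)} = 5$ ($p{\left(P,u \right)} = 2 + 3 = 5$)
$H = 51906$ ($H = 246 \left(5 + 206\right) = 246 \cdot 211 = 51906$)
$S{\left(z,L \right)} = L + L z$
$H - S{\left(l{\left(E \right)},J \right)} = 51906 - 522 \left(1 + 2 \left(-23\right)\right) = 51906 - 522 \left(1 - 46\right) = 51906 - 522 \left(-45\right) = 51906 - -23490 = 51906 + 23490 = 75396$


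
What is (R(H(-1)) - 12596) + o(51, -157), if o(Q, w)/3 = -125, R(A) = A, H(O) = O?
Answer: -12972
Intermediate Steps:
o(Q, w) = -375 (o(Q, w) = 3*(-125) = -375)
(R(H(-1)) - 12596) + o(51, -157) = (-1 - 12596) - 375 = -12597 - 375 = -12972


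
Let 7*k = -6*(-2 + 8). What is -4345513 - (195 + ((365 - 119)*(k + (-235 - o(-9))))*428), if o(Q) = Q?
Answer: 139936028/7 ≈ 1.9991e+7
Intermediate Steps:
k = -36/7 (k = (-6*(-2 + 8))/7 = (-6*6)/7 = (1/7)*(-36) = -36/7 ≈ -5.1429)
-4345513 - (195 + ((365 - 119)*(k + (-235 - o(-9))))*428) = -4345513 - (195 + ((365 - 119)*(-36/7 + (-235 - 1*(-9))))*428) = -4345513 - (195 + (246*(-36/7 + (-235 + 9)))*428) = -4345513 - (195 + (246*(-36/7 - 226))*428) = -4345513 - (195 + (246*(-1618/7))*428) = -4345513 - (195 - 398028/7*428) = -4345513 - (195 - 170355984/7) = -4345513 - 1*(-170354619/7) = -4345513 + 170354619/7 = 139936028/7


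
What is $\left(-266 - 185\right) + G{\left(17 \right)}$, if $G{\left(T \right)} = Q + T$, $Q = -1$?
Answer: $-435$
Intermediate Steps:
$G{\left(T \right)} = -1 + T$
$\left(-266 - 185\right) + G{\left(17 \right)} = \left(-266 - 185\right) + \left(-1 + 17\right) = -451 + 16 = -435$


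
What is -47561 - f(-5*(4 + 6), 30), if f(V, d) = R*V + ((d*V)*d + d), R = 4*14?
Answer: 209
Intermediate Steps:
R = 56
f(V, d) = d + 56*V + V*d² (f(V, d) = 56*V + ((d*V)*d + d) = 56*V + ((V*d)*d + d) = 56*V + (V*d² + d) = 56*V + (d + V*d²) = d + 56*V + V*d²)
-47561 - f(-5*(4 + 6), 30) = -47561 - (30 + 56*(-5*(4 + 6)) - 5*(4 + 6)*30²) = -47561 - (30 + 56*(-5*10) - 5*10*900) = -47561 - (30 + 56*(-50) - 50*900) = -47561 - (30 - 2800 - 45000) = -47561 - 1*(-47770) = -47561 + 47770 = 209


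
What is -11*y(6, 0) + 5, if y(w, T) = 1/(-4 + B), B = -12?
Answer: 91/16 ≈ 5.6875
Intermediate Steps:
y(w, T) = -1/16 (y(w, T) = 1/(-4 - 12) = 1/(-16) = -1/16)
-11*y(6, 0) + 5 = -11*(-1/16) + 5 = 11/16 + 5 = 91/16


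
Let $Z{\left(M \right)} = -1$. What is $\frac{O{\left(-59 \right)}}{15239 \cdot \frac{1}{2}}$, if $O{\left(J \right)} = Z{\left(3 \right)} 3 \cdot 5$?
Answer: $- \frac{30}{15239} \approx -0.0019686$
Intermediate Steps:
$O{\left(J \right)} = -15$ ($O{\left(J \right)} = - 3 \cdot 5 = \left(-1\right) 15 = -15$)
$\frac{O{\left(-59 \right)}}{15239 \cdot \frac{1}{2}} = - \frac{15}{15239 \cdot \frac{1}{2}} = - \frac{15}{\frac{15239}{2}} = \left(-15\right) \frac{2}{15239} = - \frac{30}{15239}$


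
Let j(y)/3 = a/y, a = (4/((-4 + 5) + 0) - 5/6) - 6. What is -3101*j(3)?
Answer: 52717/6 ≈ 8786.2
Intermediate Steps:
a = -17/6 (a = (4/(1 + 0) - 5*⅙) - 6 = (4/1 - ⅚) - 6 = (4*1 - ⅚) - 6 = (4 - ⅚) - 6 = 19/6 - 6 = -17/6 ≈ -2.8333)
j(y) = -17/(2*y) (j(y) = 3*(-17/(6*y)) = -17/(2*y))
-3101*j(3) = -(-52717)/(2*3) = -3101*(-17/6) = 52717/6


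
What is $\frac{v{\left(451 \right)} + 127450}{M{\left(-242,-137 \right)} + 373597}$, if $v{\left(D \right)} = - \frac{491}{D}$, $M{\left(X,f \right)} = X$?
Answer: $\frac{57479459}{168383105} \approx 0.34136$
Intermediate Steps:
$\frac{v{\left(451 \right)} + 127450}{M{\left(-242,-137 \right)} + 373597} = \frac{- \frac{491}{451} + 127450}{-242 + 373597} = \frac{\left(-491\right) \frac{1}{451} + 127450}{373355} = \left(- \frac{491}{451} + 127450\right) \frac{1}{373355} = \frac{57479459}{451} \cdot \frac{1}{373355} = \frac{57479459}{168383105}$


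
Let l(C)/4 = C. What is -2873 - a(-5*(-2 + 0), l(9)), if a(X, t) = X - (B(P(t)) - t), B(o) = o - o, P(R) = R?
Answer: -2919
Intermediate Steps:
l(C) = 4*C
B(o) = 0
a(X, t) = X + t (a(X, t) = X - (0 - t) = X - (-1)*t = X + t)
-2873 - a(-5*(-2 + 0), l(9)) = -2873 - (-5*(-2 + 0) + 4*9) = -2873 - (-5*(-2) + 36) = -2873 - (10 + 36) = -2873 - 1*46 = -2873 - 46 = -2919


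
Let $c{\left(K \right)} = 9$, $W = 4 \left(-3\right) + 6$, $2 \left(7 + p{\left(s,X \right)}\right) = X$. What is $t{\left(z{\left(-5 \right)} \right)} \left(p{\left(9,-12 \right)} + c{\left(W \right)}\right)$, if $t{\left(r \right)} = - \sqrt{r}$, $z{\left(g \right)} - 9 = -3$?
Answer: $4 \sqrt{6} \approx 9.798$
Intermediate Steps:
$p{\left(s,X \right)} = -7 + \frac{X}{2}$
$z{\left(g \right)} = 6$ ($z{\left(g \right)} = 9 - 3 = 6$)
$W = -6$ ($W = -12 + 6 = -6$)
$t{\left(z{\left(-5 \right)} \right)} \left(p{\left(9,-12 \right)} + c{\left(W \right)}\right) = - \sqrt{6} \left(\left(-7 + \frac{1}{2} \left(-12\right)\right) + 9\right) = - \sqrt{6} \left(\left(-7 - 6\right) + 9\right) = - \sqrt{6} \left(-13 + 9\right) = - \sqrt{6} \left(-4\right) = 4 \sqrt{6}$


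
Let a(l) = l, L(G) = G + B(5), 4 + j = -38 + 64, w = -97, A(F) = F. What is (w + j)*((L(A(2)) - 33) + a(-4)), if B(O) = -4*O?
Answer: 4125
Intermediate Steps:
j = 22 (j = -4 + (-38 + 64) = -4 + 26 = 22)
L(G) = -20 + G (L(G) = G - 4*5 = G - 20 = -20 + G)
(w + j)*((L(A(2)) - 33) + a(-4)) = (-97 + 22)*(((-20 + 2) - 33) - 4) = -75*((-18 - 33) - 4) = -75*(-51 - 4) = -75*(-55) = 4125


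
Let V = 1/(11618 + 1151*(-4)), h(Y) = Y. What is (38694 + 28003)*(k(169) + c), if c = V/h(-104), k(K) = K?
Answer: 8222276967911/729456 ≈ 1.1272e+7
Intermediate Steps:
V = 1/7014 (V = 1/(11618 - 4604) = 1/7014 ≈ 0.00014257)
c = -1/729456 (c = (1/7014)/(-104) = (1/7014)*(-1/104) = -1/729456 ≈ -1.3709e-6)
(38694 + 28003)*(k(169) + c) = (38694 + 28003)*(169 - 1/729456) = 66697*(123278063/729456) = 8222276967911/729456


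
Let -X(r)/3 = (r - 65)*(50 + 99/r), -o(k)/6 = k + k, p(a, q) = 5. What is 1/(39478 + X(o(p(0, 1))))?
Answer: 4/230437 ≈ 1.7358e-5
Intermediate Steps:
o(k) = -12*k (o(k) = -6*(k + k) = -12*k)
X(r) = -3*(-65 + r)*(50 + 99/r) (X(r) = -3*(r - 65)*(50 + 99/r) = -3*(-65 + r)*(50 + 99/r))
1/(39478 + X(o(p(0, 1)))) = 1/(39478 + (9453 - (-1800)*5 + 19305/((-12*5)))) = 1/(39478 + (9453 - 150*(-60) + 19305/(-60))) = 1/(39478 + (9453 + 9000 + 19305*(-1/60))) = 1/(39478 + (9453 + 9000 - 1287/4)) = 1/(39478 + 72525/4) = 1/(230437/4) = 4/230437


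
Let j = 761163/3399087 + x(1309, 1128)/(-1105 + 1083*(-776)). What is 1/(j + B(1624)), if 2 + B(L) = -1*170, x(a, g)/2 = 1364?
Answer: -953458632877/163784466238083 ≈ -0.0058214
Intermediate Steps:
x(a, g) = 2728 (x(a, g) = 2*1364 = 2728)
B(L) = -172 (B(L) = -2 - 1*170 = -2 - 170 = -172)
j = 210418616761/953458632877 (j = 761163/3399087 + 2728/(-1105 + 1083*(-776)) = 761163*(1/3399087) + 2728/(-1105 - 840408) = 253721/1133029 + 2728/(-841513) = 253721/1133029 + 2728*(-1/841513) = 253721/1133029 - 2728/841513 = 210418616761/953458632877 ≈ 0.22069)
1/(j + B(1624)) = 1/(210418616761/953458632877 - 172) = 1/(-163784466238083/953458632877) = -953458632877/163784466238083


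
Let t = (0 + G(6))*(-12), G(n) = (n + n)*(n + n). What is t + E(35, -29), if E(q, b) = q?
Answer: -1693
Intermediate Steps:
G(n) = 4*n² (G(n) = (2*n)*(2*n) = 4*n²)
t = -1728 (t = (0 + 4*6²)*(-12) = (0 + 4*36)*(-12) = (0 + 144)*(-12) = 144*(-12) = -1728)
t + E(35, -29) = -1728 + 35 = -1693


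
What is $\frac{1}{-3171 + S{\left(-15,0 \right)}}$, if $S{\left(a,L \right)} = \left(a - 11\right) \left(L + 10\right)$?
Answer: $- \frac{1}{3431} \approx -0.00029146$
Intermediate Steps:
$S{\left(a,L \right)} = \left(-11 + a\right) \left(10 + L\right)$
$\frac{1}{-3171 + S{\left(-15,0 \right)}} = \frac{1}{-3171 + \left(-110 - 0 + 10 \left(-15\right) + 0 \left(-15\right)\right)} = \frac{1}{-3171 + \left(-110 + 0 - 150 + 0\right)} = \frac{1}{-3171 - 260} = \frac{1}{-3431} = - \frac{1}{3431}$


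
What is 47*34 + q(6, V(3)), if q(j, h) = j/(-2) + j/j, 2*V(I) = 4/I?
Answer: 1596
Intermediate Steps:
V(I) = 2/I (V(I) = (4/I)/2 = 2/I)
q(j, h) = 1 - j/2 (q(j, h) = j*(-1/2) + 1 = -j/2 + 1 = 1 - j/2)
47*34 + q(6, V(3)) = 47*34 + (1 - 1/2*6) = 1598 + (1 - 3) = 1598 - 2 = 1596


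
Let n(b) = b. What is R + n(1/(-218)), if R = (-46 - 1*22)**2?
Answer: 1008031/218 ≈ 4624.0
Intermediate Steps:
R = 4624 (R = (-46 - 22)**2 = (-68)**2 = 4624)
R + n(1/(-218)) = 4624 + 1/(-218) = 4624 - 1/218 = 1008031/218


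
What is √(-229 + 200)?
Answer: I*√29 ≈ 5.3852*I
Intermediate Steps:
√(-229 + 200) = √(-29) = I*√29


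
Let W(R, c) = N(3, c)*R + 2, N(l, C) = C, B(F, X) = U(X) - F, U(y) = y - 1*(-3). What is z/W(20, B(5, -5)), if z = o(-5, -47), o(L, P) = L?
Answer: 5/138 ≈ 0.036232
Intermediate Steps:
U(y) = 3 + y (U(y) = y + 3 = 3 + y)
B(F, X) = 3 + X - F (B(F, X) = (3 + X) - F = 3 + X - F)
W(R, c) = 2 + R*c (W(R, c) = c*R + 2 = R*c + 2 = 2 + R*c)
z = -5
z/W(20, B(5, -5)) = -5/(2 + 20*(3 - 5 - 1*5)) = -5/(2 + 20*(3 - 5 - 5)) = -5/(2 + 20*(-7)) = -5/(2 - 140) = -5/(-138) = -5*(-1/138) = 5/138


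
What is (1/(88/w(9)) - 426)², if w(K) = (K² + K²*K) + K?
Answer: 1344615561/7744 ≈ 1.7363e+5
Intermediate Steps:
w(K) = K + K² + K³ (w(K) = (K² + K³) + K = K + K² + K³)
(1/(88/w(9)) - 426)² = (1/(88/((9*(1 + 9 + 9²)))) - 426)² = (1/(88/((9*(1 + 9 + 81)))) - 426)² = (1/(88/((9*91))) - 426)² = (1/(88/819) - 426)² = (819/88 - 426)² = (-36669/88)² = 1344615561/7744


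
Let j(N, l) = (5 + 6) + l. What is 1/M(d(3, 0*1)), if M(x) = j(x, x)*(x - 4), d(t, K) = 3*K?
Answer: -1/44 ≈ -0.022727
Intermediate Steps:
j(N, l) = 11 + l
M(x) = (-4 + x)*(11 + x) (M(x) = (11 + x)*(x - 4) = (11 + x)*(-4 + x) = (-4 + x)*(11 + x))
1/M(d(3, 0*1)) = 1/((-4 + 3*(0*1))*(11 + 3*(0*1))) = 1/((-4 + 3*0)*(11 + 3*0)) = 1/((-4 + 0)*(11 + 0)) = 1/(-4*11) = 1/(-44) = -1/44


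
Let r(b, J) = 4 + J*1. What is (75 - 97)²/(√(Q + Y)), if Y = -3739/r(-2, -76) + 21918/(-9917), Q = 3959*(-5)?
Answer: -2904*I*√279631702076842/14098603513 ≈ -3.4444*I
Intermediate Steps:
r(b, J) = 4 + J
Q = -19795
Y = 35501567/714024 (Y = -3739/(4 - 76) + 21918/(-9917) = -3739/(-72) + 21918*(-1/9917) = -3739*(-1/72) - 21918/9917 = 3739/72 - 21918/9917 = 35501567/714024 ≈ 49.720)
(75 - 97)²/(√(Q + Y)) = (75 - 97)²/(√(-19795 + 35501567/714024)) = (-22)²/(√(-14098603513/714024)) = 484/((I*√279631702076842/119004)) = 484*(-6*I*√279631702076842/14098603513) = -2904*I*√279631702076842/14098603513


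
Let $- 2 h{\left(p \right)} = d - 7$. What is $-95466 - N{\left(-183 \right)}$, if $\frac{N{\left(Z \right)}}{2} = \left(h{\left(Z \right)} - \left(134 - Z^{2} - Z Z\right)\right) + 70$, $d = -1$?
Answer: $-229302$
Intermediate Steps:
$h{\left(p \right)} = 4$ ($h{\left(p \right)} = - \frac{-1 - 7}{2} = \left(- \frac{1}{2}\right) \left(-8\right) = 4$)
$N{\left(Z \right)} = -120 + 4 Z^{2}$ ($N{\left(Z \right)} = 2 \left(\left(4 - \left(134 - Z^{2} - Z Z\right)\right) + 70\right) = 2 \left(\left(4 + \left(\left(Z^{2} + Z^{2}\right) - 134\right)\right) + 70\right) = 2 \left(\left(4 + \left(2 Z^{2} - 134\right)\right) + 70\right) = 2 \left(\left(4 + \left(-134 + 2 Z^{2}\right)\right) + 70\right) = 2 \left(\left(-130 + 2 Z^{2}\right) + 70\right) = 2 \left(-60 + 2 Z^{2}\right) = -120 + 4 Z^{2}$)
$-95466 - N{\left(-183 \right)} = -95466 - \left(-120 + 4 \left(-183\right)^{2}\right) = -95466 - \left(-120 + 4 \cdot 33489\right) = -95466 - \left(-120 + 133956\right) = -95466 - 133836 = -229302$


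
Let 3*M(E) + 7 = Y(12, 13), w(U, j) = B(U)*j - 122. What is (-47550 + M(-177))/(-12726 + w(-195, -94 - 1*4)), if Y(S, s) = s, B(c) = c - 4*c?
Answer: 23774/35089 ≈ 0.67753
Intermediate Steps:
B(c) = -3*c
w(U, j) = -122 - 3*U*j (w(U, j) = (-3*U)*j - 122 = -3*U*j - 122 = -122 - 3*U*j)
M(E) = 2 (M(E) = -7/3 + (⅓)*13 = -7/3 + 13/3 = 2)
(-47550 + M(-177))/(-12726 + w(-195, -94 - 1*4)) = (-47550 + 2)/(-12726 + (-122 - 3*(-195)*(-94 - 1*4))) = -47548/(-12726 + (-122 - 3*(-195)*(-94 - 4))) = -47548/(-12726 + (-122 - 3*(-195)*(-98))) = -47548/(-12726 + (-122 - 57330)) = -47548/(-12726 - 57452) = -47548/(-70178) = -47548*(-1/70178) = 23774/35089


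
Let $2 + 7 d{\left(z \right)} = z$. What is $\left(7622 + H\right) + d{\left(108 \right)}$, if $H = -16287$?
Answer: $- \frac{60549}{7} \approx -8649.9$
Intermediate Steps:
$d{\left(z \right)} = - \frac{2}{7} + \frac{z}{7}$
$\left(7622 + H\right) + d{\left(108 \right)} = \left(7622 - 16287\right) + \left(- \frac{2}{7} + \frac{1}{7} \cdot 108\right) = -8665 + \left(- \frac{2}{7} + \frac{108}{7}\right) = -8665 + \frac{106}{7} = - \frac{60549}{7}$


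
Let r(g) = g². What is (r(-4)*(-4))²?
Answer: 4096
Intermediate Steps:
(r(-4)*(-4))² = ((-4)²*(-4))² = (16*(-4))² = (-64)² = 4096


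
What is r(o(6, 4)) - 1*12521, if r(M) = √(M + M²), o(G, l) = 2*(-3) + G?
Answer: -12521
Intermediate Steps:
o(G, l) = -6 + G
r(o(6, 4)) - 1*12521 = √((-6 + 6)*(1 + (-6 + 6))) - 1*12521 = √(0*(1 + 0)) - 12521 = √(0*1) - 12521 = √0 - 12521 = 0 - 12521 = -12521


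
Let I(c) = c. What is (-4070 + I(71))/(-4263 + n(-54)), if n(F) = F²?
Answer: 1333/449 ≈ 2.9688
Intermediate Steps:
(-4070 + I(71))/(-4263 + n(-54)) = (-4070 + 71)/(-4263 + (-54)²) = -3999/(-4263 + 2916) = -3999/(-1347) = -3999*(-1/1347) = 1333/449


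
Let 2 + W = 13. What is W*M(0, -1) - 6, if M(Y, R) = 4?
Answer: 38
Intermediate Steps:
W = 11 (W = -2 + 13 = 11)
W*M(0, -1) - 6 = 11*4 - 6 = 44 - 6 = 38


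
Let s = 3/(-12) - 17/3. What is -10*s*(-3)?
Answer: -355/2 ≈ -177.50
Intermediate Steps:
s = -71/12 (s = 3*(-1/12) - 17*⅓ = -¼ - 17/3 = -71/12 ≈ -5.9167)
-10*s*(-3) = -10*(-71/12)*(-3) = (355/6)*(-3) = -355/2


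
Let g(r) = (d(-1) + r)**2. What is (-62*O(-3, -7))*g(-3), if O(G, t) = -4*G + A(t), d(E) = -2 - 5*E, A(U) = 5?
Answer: 0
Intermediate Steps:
O(G, t) = 5 - 4*G (O(G, t) = -4*G + 5 = 5 - 4*G)
g(r) = (3 + r)**2 (g(r) = ((-2 - 5*(-1)) + r)**2 = ((-2 + 5) + r)**2 = (3 + r)**2)
(-62*O(-3, -7))*g(-3) = (-62*(5 - 4*(-3)))*(3 - 3)**2 = -62*(5 + 12)*0**2 = -62*17*0 = -1054*0 = 0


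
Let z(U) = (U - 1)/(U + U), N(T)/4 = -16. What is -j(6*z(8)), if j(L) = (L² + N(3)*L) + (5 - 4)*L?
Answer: 10143/64 ≈ 158.48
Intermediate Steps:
N(T) = -64 (N(T) = 4*(-16) = -64)
z(U) = (-1 + U)/(2*U) (z(U) = (-1 + U)/((2*U)) = (-1 + U)*(1/(2*U)) = (-1 + U)/(2*U))
j(L) = L² - 63*L (j(L) = (L² - 64*L) + (5 - 4)*L = (L² - 64*L) + 1*L = (L² - 64*L) + L = L² - 63*L)
-j(6*z(8)) = -6*((½)*(-1 + 8)/8)*(-63 + 6*((½)*(-1 + 8)/8)) = -6*((½)*(⅛)*7)*(-63 + 6*((½)*(⅛)*7)) = -6*(7/16)*(-63 + 6*(7/16)) = -21*(-63 + 21/8)/8 = -21*(-483)/(8*8) = -1*(-10143/64) = 10143/64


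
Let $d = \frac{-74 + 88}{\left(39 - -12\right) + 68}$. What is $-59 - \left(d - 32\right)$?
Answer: $- \frac{461}{17} \approx -27.118$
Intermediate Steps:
$d = \frac{2}{17}$ ($d = \frac{14}{\left(39 + 12\right) + 68} = \frac{14}{51 + 68} = \frac{14}{119} = 14 \cdot \frac{1}{119} = \frac{2}{17} \approx 0.11765$)
$-59 - \left(d - 32\right) = -59 - \left(\frac{2}{17} - 32\right) = -59 - - \frac{542}{17} = -59 + \frac{542}{17} = - \frac{461}{17}$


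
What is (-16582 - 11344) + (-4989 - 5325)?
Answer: -38240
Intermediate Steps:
(-16582 - 11344) + (-4989 - 5325) = -27926 - 10314 = -38240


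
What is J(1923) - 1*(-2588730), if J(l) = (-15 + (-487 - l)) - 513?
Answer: 2585792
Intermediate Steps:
J(l) = -1015 - l (J(l) = (-502 - l) - 513 = -1015 - l)
J(1923) - 1*(-2588730) = (-1015 - 1*1923) - 1*(-2588730) = (-1015 - 1923) + 2588730 = -2938 + 2588730 = 2585792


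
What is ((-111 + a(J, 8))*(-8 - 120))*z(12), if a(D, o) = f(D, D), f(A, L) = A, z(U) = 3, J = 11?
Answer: 38400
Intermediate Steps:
a(D, o) = D
((-111 + a(J, 8))*(-8 - 120))*z(12) = ((-111 + 11)*(-8 - 120))*3 = -100*(-128)*3 = 12800*3 = 38400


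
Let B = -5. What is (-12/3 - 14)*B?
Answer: 90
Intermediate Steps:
(-12/3 - 14)*B = (-12/3 - 14)*(-5) = (-12*⅓ - 14)*(-5) = (-4 - 14)*(-5) = -18*(-5) = 90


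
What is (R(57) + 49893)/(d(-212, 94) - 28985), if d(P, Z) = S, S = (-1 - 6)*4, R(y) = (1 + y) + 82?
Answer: -50033/29013 ≈ -1.7245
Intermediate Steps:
R(y) = 83 + y
S = -28 (S = -7*4 = -28)
d(P, Z) = -28
(R(57) + 49893)/(d(-212, 94) - 28985) = ((83 + 57) + 49893)/(-28 - 28985) = (140 + 49893)/(-29013) = 50033*(-1/29013) = -50033/29013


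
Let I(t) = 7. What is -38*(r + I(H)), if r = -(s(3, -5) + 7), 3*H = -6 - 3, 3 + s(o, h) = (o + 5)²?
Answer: 2318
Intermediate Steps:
s(o, h) = -3 + (5 + o)² (s(o, h) = -3 + (o + 5)² = -3 + (5 + o)²)
H = -3 (H = (-6 - 3)/3 = (⅓)*(-9) = -3)
r = -68 (r = -((-3 + (5 + 3)²) + 7) = -((-3 + 8²) + 7) = -((-3 + 64) + 7) = -(61 + 7) = -1*68 = -68)
-38*(r + I(H)) = -38*(-68 + 7) = -38*(-61) = 2318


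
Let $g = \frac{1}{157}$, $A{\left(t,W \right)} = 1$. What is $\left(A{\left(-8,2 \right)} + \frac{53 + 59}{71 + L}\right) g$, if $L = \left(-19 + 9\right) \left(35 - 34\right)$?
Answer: $\frac{173}{9577} \approx 0.018064$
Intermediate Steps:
$g = \frac{1}{157} \approx 0.0063694$
$L = -10$ ($L = \left(-10\right) 1 = -10$)
$\left(A{\left(-8,2 \right)} + \frac{53 + 59}{71 + L}\right) g = \left(1 + \frac{53 + 59}{71 - 10}\right) \frac{1}{157} = \left(1 + \frac{112}{61}\right) \frac{1}{157} = \frac{173}{61} \cdot \frac{1}{157} = \frac{173}{9577}$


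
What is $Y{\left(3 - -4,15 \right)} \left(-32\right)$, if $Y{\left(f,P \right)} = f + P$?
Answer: $-704$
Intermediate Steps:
$Y{\left(f,P \right)} = P + f$
$Y{\left(3 - -4,15 \right)} \left(-32\right) = \left(15 + \left(3 - -4\right)\right) \left(-32\right) = \left(15 + \left(3 + 4\right)\right) \left(-32\right) = \left(15 + 7\right) \left(-32\right) = 22 \left(-32\right) = -704$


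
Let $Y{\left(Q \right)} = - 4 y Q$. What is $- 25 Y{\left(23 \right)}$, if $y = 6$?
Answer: $13800$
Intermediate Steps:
$Y{\left(Q \right)} = - 24 Q$ ($Y{\left(Q \right)} = \left(-4\right) 6 Q = - 24 Q$)
$- 25 Y{\left(23 \right)} = - 25 \left(\left(-24\right) 23\right) = \left(-25\right) \left(-552\right) = 13800$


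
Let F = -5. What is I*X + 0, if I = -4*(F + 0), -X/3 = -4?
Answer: 240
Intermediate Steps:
X = 12 (X = -3*(-4) = 12)
I = 20 (I = -4*(-5 + 0) = -4*(-5) = 20)
I*X + 0 = 20*12 + 0 = 240 + 0 = 240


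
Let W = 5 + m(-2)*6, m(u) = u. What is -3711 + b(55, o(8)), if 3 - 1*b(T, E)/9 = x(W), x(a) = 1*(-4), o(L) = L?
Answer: -3648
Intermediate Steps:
W = -7 (W = 5 - 2*6 = 5 - 12 = -7)
x(a) = -4
b(T, E) = 63 (b(T, E) = 27 - 9*(-4) = 27 + 36 = 63)
-3711 + b(55, o(8)) = -3711 + 63 = -3648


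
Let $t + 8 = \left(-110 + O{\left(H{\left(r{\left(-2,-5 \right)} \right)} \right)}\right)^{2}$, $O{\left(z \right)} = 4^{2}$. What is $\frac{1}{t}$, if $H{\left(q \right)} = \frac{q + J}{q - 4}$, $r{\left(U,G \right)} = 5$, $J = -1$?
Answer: $\frac{1}{8828} \approx 0.00011328$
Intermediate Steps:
$H{\left(q \right)} = \frac{-1 + q}{-4 + q}$ ($H{\left(q \right)} = \frac{q - 1}{q - 4} = \frac{-1 + q}{-4 + q}$)
$O{\left(z \right)} = 16$
$t = 8828$ ($t = -8 + \left(-110 + 16\right)^{2} = -8 + \left(-94\right)^{2} = -8 + 8836 = 8828$)
$\frac{1}{t} = \frac{1}{8828}$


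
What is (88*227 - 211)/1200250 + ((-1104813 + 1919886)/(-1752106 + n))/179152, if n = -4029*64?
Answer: 711617510573911/43219647684685600 ≈ 0.016465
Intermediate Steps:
n = -257856
(88*227 - 211)/1200250 + ((-1104813 + 1919886)/(-1752106 + n))/179152 = (88*227 - 211)/1200250 + ((-1104813 + 1919886)/(-1752106 - 257856))/179152 = (19976 - 211)*(1/1200250) + (815073/(-2009962))*(1/179152) = 19765*(1/1200250) + (815073*(-1/2009962))*(1/179152) = 3953/240050 - 815073/2009962*1/179152 = 3953/240050 - 815073/360088712224 = 711617510573911/43219647684685600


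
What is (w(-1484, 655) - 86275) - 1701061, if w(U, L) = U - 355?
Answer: -1789175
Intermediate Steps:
w(U, L) = -355 + U
(w(-1484, 655) - 86275) - 1701061 = ((-355 - 1484) - 86275) - 1701061 = (-1839 - 86275) - 1701061 = -88114 - 1701061 = -1789175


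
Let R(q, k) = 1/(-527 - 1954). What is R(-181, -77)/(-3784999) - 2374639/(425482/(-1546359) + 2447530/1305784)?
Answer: -22513437086749963312160518457/15161905205173258333629 ≈ -1.4849e+6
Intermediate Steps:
R(q, k) = -1/2481 (R(q, k) = 1/(-2481) = -1/2481)
R(-181, -77)/(-3784999) - 2374639/(425482/(-1546359) + 2447530/1305784) = -1/2481/(-3784999) - 2374639/(425482/(-1546359) + 2447530/1305784) = -1/2481*(-1/3784999) - 2374639/(425482*(-1/1546359) + 2447530*(1/1305784)) = 1/9390582519 - 2374639/(-425482/1546359 + 1223765/652892) = 1/9390582519 - 2374639/1614586227691/1009605420228 = 1/9390582519 - 2374639*1009605420228/1614586227691 = 1/9390582519 - 2397448405484797692/1614586227691 = -22513437086749963312160518457/15161905205173258333629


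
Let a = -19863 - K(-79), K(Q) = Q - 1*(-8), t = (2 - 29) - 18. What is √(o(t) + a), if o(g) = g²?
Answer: I*√17767 ≈ 133.29*I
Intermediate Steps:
t = -45 (t = -27 - 18 = -45)
K(Q) = 8 + Q (K(Q) = Q + 8 = 8 + Q)
a = -19792 (a = -19863 - (8 - 79) = -19863 - 1*(-71) = -19863 + 71 = -19792)
√(o(t) + a) = √((-45)² - 19792) = √(2025 - 19792) = √(-17767) = I*√17767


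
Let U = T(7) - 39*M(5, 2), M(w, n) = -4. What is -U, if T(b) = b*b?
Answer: -205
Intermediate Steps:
T(b) = b**2
U = 205 (U = 7**2 - 39*(-4) = 49 + 156 = 205)
-U = -1*205 = -205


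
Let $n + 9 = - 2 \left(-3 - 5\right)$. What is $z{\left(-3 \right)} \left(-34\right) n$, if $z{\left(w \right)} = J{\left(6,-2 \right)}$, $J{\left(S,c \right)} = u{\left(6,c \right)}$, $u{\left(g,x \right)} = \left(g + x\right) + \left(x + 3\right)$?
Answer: $-1190$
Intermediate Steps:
$n = 7$ ($n = -9 - 2 \left(-3 - 5\right) = -9 - -16 = -9 + 16 = 7$)
$u{\left(g,x \right)} = 3 + g + 2 x$ ($u{\left(g,x \right)} = \left(g + x\right) + \left(3 + x\right) = 3 + g + 2 x$)
$J{\left(S,c \right)} = 9 + 2 c$ ($J{\left(S,c \right)} = 3 + 6 + 2 c = 9 + 2 c$)
$z{\left(w \right)} = 5$ ($z{\left(w \right)} = 9 + 2 \left(-2\right) = 9 - 4 = 5$)
$z{\left(-3 \right)} \left(-34\right) n = 5 \left(-34\right) 7 = \left(-170\right) 7 = -1190$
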